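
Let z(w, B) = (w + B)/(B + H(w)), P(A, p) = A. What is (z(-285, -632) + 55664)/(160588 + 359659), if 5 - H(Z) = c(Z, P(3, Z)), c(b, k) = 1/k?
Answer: 14966057/139872122 ≈ 0.10700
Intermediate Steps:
H(Z) = 14/3 (H(Z) = 5 - 1/3 = 5 - 1*⅓ = 5 - ⅓ = 14/3)
z(w, B) = (B + w)/(14/3 + B) (z(w, B) = (w + B)/(B + 14/3) = (B + w)/(14/3 + B))
(z(-285, -632) + 55664)/(160588 + 359659) = (3*(-632 - 285)/(14 + 3*(-632)) + 55664)/(160588 + 359659) = (3*(-917)/(14 - 1896) + 55664)/520247 = (3*(-917)/(-1882) + 55664)*(1/520247) = (3*(-1/1882)*(-917) + 55664)*(1/520247) = (2751/1882 + 55664)*(1/520247) = (104762399/1882)*(1/520247) = 14966057/139872122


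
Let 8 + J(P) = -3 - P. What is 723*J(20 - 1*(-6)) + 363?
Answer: -26388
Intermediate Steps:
J(P) = -11 - P (J(P) = -8 + (-3 - P) = -11 - P)
723*J(20 - 1*(-6)) + 363 = 723*(-11 - (20 - 1*(-6))) + 363 = 723*(-11 - (20 + 6)) + 363 = 723*(-11 - 1*26) + 363 = 723*(-11 - 26) + 363 = 723*(-37) + 363 = -26751 + 363 = -26388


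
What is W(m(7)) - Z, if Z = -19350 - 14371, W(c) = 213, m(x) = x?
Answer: 33934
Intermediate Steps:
Z = -33721
W(m(7)) - Z = 213 - 1*(-33721) = 213 + 33721 = 33934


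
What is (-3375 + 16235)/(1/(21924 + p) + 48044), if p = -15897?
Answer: 77507220/289561189 ≈ 0.26767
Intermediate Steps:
(-3375 + 16235)/(1/(21924 + p) + 48044) = (-3375 + 16235)/(1/(21924 - 15897) + 48044) = 12860/(1/6027 + 48044) = 12860/(289561189/6027) = 12860*(6027/289561189) = 77507220/289561189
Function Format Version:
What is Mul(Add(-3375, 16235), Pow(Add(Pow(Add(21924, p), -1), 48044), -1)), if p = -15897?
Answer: Rational(77507220, 289561189) ≈ 0.26767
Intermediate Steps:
Mul(Add(-3375, 16235), Pow(Add(Pow(Add(21924, p), -1), 48044), -1)) = Mul(Add(-3375, 16235), Pow(Add(Pow(Add(21924, -15897), -1), 48044), -1)) = Mul(12860, Pow(Add(Pow(6027, -1), 48044), -1)) = Mul(12860, Pow(Add(Rational(1, 6027), 48044), -1)) = Mul(12860, Pow(Rational(289561189, 6027), -1)) = Mul(12860, Rational(6027, 289561189)) = Rational(77507220, 289561189)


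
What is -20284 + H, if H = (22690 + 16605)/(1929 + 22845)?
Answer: -502476521/24774 ≈ -20282.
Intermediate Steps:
H = 39295/24774 ≈ 1.5861
-20284 + H = -20284 + 39295/24774 = -502476521/24774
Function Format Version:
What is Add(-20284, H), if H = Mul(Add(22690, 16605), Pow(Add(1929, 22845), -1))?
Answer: Rational(-502476521, 24774) ≈ -20282.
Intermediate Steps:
H = Rational(39295, 24774) (H = Mul(39295, Pow(24774, -1)) = Mul(39295, Rational(1, 24774)) = Rational(39295, 24774) ≈ 1.5861)
Add(-20284, H) = Add(-20284, Rational(39295, 24774)) = Rational(-502476521, 24774)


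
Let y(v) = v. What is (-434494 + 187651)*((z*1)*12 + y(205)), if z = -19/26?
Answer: -629696493/13 ≈ -4.8438e+7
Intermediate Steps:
z = -19/26 (z = -19*1/26 = -19/26 ≈ -0.73077)
(-434494 + 187651)*((z*1)*12 + y(205)) = (-434494 + 187651)*(-19/26*1*12 + 205) = -246843*(-19/26*12 + 205) = -246843*(-114/13 + 205) = -246843*2551/13 = -629696493/13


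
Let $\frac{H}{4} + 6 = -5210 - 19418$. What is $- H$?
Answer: $98536$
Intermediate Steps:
$H = -98536$ ($H = -24 + 4 \left(-5210 - 19418\right) = -24 + 4 \left(-24628\right) = -24 - 98512 = -98536$)
$- H = \left(-1\right) \left(-98536\right) = 98536$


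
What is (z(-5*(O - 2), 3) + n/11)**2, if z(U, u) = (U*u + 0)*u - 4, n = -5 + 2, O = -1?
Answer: 2067844/121 ≈ 17090.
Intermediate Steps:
n = -3
z(U, u) = -4 + U*u**2 (z(U, u) = (U*u)*u - 4 = U*u**2 - 4 = -4 + U*u**2)
(z(-5*(O - 2), 3) + n/11)**2 = ((-4 - 5*(-1 - 2)*3**2) - 3/11)**2 = ((-4 - 5*(-3)*9) - 3*1/11)**2 = ((-4 + 15*9) - 3/11)**2 = ((-4 + 135) - 3/11)**2 = (131 - 3/11)**2 = (1438/11)**2 = 2067844/121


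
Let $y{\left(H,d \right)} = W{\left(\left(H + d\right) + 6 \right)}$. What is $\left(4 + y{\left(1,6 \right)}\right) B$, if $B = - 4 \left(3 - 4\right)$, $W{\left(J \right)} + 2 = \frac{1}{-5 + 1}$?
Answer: $7$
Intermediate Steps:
$W{\left(J \right)} = - \frac{9}{4}$ ($W{\left(J \right)} = -2 + \frac{1}{-5 + 1} = -2 + \frac{1}{-4} = -2 - \frac{1}{4} = - \frac{9}{4}$)
$y{\left(H,d \right)} = - \frac{9}{4}$
$B = 4$ ($B = \left(-4\right) \left(-1\right) = 4$)
$\left(4 + y{\left(1,6 \right)}\right) B = \left(4 - \frac{9}{4}\right) 4 = \frac{7}{4} \cdot 4 = 7$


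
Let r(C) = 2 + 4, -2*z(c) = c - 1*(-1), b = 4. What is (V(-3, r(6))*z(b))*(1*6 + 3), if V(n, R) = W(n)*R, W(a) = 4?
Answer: -540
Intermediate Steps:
z(c) = -1/2 - c/2 (z(c) = -(c - 1*(-1))/2 = -(c + 1)/2 = -(1 + c)/2 = -1/2 - c/2)
r(C) = 6
V(n, R) = 4*R
(V(-3, r(6))*z(b))*(1*6 + 3) = ((4*6)*(-1/2 - 1/2*4))*(1*6 + 3) = (24*(-1/2 - 2))*(6 + 3) = (24*(-5/2))*9 = -60*9 = -540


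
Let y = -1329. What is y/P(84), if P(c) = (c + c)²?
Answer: -443/9408 ≈ -0.047088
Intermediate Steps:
P(c) = 4*c² (P(c) = (2*c)² = 4*c²)
y/P(84) = -1329/(4*84²) = -1329/(4*7056) = -1329/28224 = -1329*1/28224 = -443/9408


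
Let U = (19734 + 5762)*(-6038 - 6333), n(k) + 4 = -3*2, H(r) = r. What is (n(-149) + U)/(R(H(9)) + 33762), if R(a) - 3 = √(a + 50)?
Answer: -5324926646445/570037583 + 157705513*√59/570037583 ≈ -9339.2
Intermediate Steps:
n(k) = -10 (n(k) = -4 - 3*2 = -4 - 6 = -10)
U = -315411016 (U = 25496*(-12371) = -315411016)
R(a) = 3 + √(50 + a) (R(a) = 3 + √(a + 50) = 3 + √(50 + a))
(n(-149) + U)/(R(H(9)) + 33762) = (-10 - 315411016)/((3 + √(50 + 9)) + 33762) = -315411026/((3 + √59) + 33762) = -315411026/(33765 + √59)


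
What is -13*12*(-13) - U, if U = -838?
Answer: 2866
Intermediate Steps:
-13*12*(-13) - U = -13*12*(-13) - 1*(-838) = -156*(-13) + 838 = 2028 + 838 = 2866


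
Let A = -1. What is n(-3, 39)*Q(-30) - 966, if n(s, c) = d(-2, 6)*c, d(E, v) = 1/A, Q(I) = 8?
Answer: -1278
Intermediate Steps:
d(E, v) = -1 (d(E, v) = 1/(-1) = -1)
n(s, c) = -c
n(-3, 39)*Q(-30) - 966 = -1*39*8 - 966 = -39*8 - 966 = -312 - 966 = -1278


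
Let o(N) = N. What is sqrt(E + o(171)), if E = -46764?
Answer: 3*I*sqrt(5177) ≈ 215.85*I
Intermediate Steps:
sqrt(E + o(171)) = sqrt(-46764 + 171) = sqrt(-46593) = 3*I*sqrt(5177)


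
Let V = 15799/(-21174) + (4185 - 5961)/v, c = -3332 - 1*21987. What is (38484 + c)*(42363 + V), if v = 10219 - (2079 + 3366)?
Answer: 28187167460341885/50542338 ≈ 5.5769e+8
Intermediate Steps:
v = 4774 (v = 10219 - 1*5445 = 10219 - 5445 = 4774)
c = -25319 (c = -3332 - 21987 = -25319)
V = -56514725/50542338 (V = 15799/(-21174) + (4185 - 5961)/4774 = 15799*(-1/21174) - 1776*1/4774 = -15799/21174 - 888/2387 = -56514725/50542338 ≈ -1.1182)
(38484 + c)*(42363 + V) = (38484 - 25319)*(42363 - 56514725/50542338) = 13165*(2141068549969/50542338) = 28187167460341885/50542338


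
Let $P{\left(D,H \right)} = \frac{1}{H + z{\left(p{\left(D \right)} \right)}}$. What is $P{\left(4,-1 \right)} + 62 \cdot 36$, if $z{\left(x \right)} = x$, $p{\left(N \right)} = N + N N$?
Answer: $\frac{42409}{19} \approx 2232.1$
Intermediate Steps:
$p{\left(N \right)} = N + N^{2}$
$P{\left(D,H \right)} = \frac{1}{H + D \left(1 + D\right)}$
$P{\left(4,-1 \right)} + 62 \cdot 36 = \frac{1}{-1 + 4 \left(1 + 4\right)} + 62 \cdot 36 = \frac{1}{-1 + 4 \cdot 5} + 2232 = \frac{1}{-1 + 20} + 2232 = \frac{1}{19} + 2232 = \frac{42409}{19}$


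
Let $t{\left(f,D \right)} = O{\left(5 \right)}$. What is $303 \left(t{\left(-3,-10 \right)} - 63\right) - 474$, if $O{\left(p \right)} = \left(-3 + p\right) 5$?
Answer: $-16533$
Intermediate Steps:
$O{\left(p \right)} = -15 + 5 p$
$t{\left(f,D \right)} = 10$ ($t{\left(f,D \right)} = -15 + 5 \cdot 5 = -15 + 25 = 10$)
$303 \left(t{\left(-3,-10 \right)} - 63\right) - 474 = 303 \left(10 - 63\right) - 474 = 303 \left(-53\right) - 474 = -16059 - 474 = -16533$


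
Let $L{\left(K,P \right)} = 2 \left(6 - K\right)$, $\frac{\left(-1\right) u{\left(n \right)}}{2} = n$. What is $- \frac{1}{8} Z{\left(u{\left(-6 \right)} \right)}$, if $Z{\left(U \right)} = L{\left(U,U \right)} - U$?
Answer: $3$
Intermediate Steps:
$u{\left(n \right)} = - 2 n$
$L{\left(K,P \right)} = 12 - 2 K$
$Z{\left(U \right)} = 12 - 3 U$ ($Z{\left(U \right)} = \left(12 - 2 U\right) - U = 12 - 3 U$)
$- \frac{1}{8} Z{\left(u{\left(-6 \right)} \right)} = - \frac{1}{8} \left(12 - 3 \left(\left(-2\right) \left(-6\right)\right)\right) = \left(-1\right) \frac{1}{8} \left(12 - 36\right) = - \frac{12 - 36}{8} = \left(- \frac{1}{8}\right) \left(-24\right) = 3$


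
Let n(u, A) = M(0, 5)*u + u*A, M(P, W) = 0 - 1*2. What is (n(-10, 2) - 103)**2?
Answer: 10609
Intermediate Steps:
M(P, W) = -2 (M(P, W) = 0 - 2 = -2)
n(u, A) = -2*u + A*u (n(u, A) = -2*u + u*A = -2*u + A*u)
(n(-10, 2) - 103)**2 = (-10*(-2 + 2) - 103)**2 = (-10*0 - 103)**2 = (0 - 103)**2 = (-103)**2 = 10609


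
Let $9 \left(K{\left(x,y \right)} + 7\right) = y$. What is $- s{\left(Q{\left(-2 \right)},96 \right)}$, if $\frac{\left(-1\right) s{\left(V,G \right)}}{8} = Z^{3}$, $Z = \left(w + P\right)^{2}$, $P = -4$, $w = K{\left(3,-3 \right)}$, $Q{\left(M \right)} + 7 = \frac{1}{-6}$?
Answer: $\frac{12358435328}{729} \approx 1.6953 \cdot 10^{7}$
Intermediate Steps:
$K{\left(x,y \right)} = -7 + \frac{y}{9}$
$Q{\left(M \right)} = - \frac{43}{6}$ ($Q{\left(M \right)} = -7 + \frac{1}{-6} = -7 - \frac{1}{6} = - \frac{43}{6}$)
$w = - \frac{22}{3}$ ($w = -7 + \frac{1}{9} \left(-3\right) = -7 - \frac{1}{3} = - \frac{22}{3} \approx -7.3333$)
$Z = \frac{1156}{9}$ ($Z = \left(- \frac{22}{3} - 4\right)^{2} = \left(- \frac{34}{3}\right)^{2} = \frac{1156}{9} \approx 128.44$)
$s{\left(V,G \right)} = - \frac{12358435328}{729}$ ($s{\left(V,G \right)} = - 8 \left(\frac{1156}{9}\right)^{3} = \left(-8\right) \frac{1544804416}{729} = - \frac{12358435328}{729}$)
$- s{\left(Q{\left(-2 \right)},96 \right)} = \left(-1\right) \left(- \frac{12358435328}{729}\right) = \frac{12358435328}{729}$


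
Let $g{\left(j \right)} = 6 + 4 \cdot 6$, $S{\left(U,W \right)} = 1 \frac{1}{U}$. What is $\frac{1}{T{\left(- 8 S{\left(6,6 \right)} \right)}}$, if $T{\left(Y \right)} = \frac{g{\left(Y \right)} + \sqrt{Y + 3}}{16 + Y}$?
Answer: $\frac{24}{49} - \frac{4 \sqrt{15}}{735} \approx 0.46872$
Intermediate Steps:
$S{\left(U,W \right)} = \frac{1}{U}$
$g{\left(j \right)} = 30$ ($g{\left(j \right)} = 6 + 24 = 30$)
$T{\left(Y \right)} = \frac{30 + \sqrt{3 + Y}}{16 + Y}$ ($T{\left(Y \right)} = \frac{30 + \sqrt{Y + 3}}{16 + Y} = \frac{30 + \sqrt{3 + Y}}{16 + Y}$)
$\frac{1}{T{\left(- 8 S{\left(6,6 \right)} \right)}} = \frac{1}{\frac{1}{16 - \frac{8}{6}} \left(30 + \sqrt{3 - \frac{8}{6}}\right)} = \frac{1}{\frac{1}{16 - \frac{4}{3}} \left(30 + \sqrt{3 - \frac{4}{3}}\right)} = \frac{1}{\frac{1}{\frac{44}{3}} \left(30 + \sqrt{\frac{5}{3}}\right)} = \frac{1}{\frac{3}{44} \left(30 + \frac{\sqrt{15}}{3}\right)} = \frac{1}{\frac{45}{22} + \frac{\sqrt{15}}{44}}$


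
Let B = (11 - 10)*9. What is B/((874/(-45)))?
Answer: -405/874 ≈ -0.46339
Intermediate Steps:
B = 9 (B = 1*9 = 9)
B/((874/(-45))) = 9/((874/(-45))) = 9/((874*(-1/45))) = 9/(-874/45) = 9*(-45/874) = -405/874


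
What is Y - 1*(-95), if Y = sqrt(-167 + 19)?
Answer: 95 + 2*I*sqrt(37) ≈ 95.0 + 12.166*I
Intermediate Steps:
Y = 2*I*sqrt(37) (Y = sqrt(-148) = 2*I*sqrt(37) ≈ 12.166*I)
Y - 1*(-95) = 2*I*sqrt(37) - 1*(-95) = 2*I*sqrt(37) + 95 = 95 + 2*I*sqrt(37)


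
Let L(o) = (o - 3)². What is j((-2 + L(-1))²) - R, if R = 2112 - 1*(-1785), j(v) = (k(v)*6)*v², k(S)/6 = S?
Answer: 271059399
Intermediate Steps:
L(o) = (-3 + o)²
k(S) = 6*S
j(v) = 36*v³ (j(v) = ((6*v)*6)*v² = (36*v)*v² = 36*v³)
R = 3897 (R = 2112 + 1785 = 3897)
j((-2 + L(-1))²) - R = 36*((-2 + (-3 - 1)²)²)³ - 1*3897 = 36*((-2 + (-4)²)²)³ - 3897 = 36*((-2 + 16)²)³ - 3897 = 36*(14²)³ - 3897 = 36*196³ - 3897 = 36*7529536 - 3897 = 271063296 - 3897 = 271059399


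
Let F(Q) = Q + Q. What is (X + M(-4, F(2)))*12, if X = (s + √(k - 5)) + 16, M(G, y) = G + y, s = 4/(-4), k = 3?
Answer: 180 + 12*I*√2 ≈ 180.0 + 16.971*I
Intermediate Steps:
s = -1 (s = 4*(-¼) = -1)
F(Q) = 2*Q
X = 15 + I*√2 (X = (-1 + √(3 - 5)) + 16 = (-1 + √(-2)) + 16 = (-1 + I*√2) + 16 = 15 + I*√2 ≈ 15.0 + 1.4142*I)
(X + M(-4, F(2)))*12 = ((15 + I*√2) + (-4 + 2*2))*12 = ((15 + I*√2) + (-4 + 4))*12 = ((15 + I*√2) + 0)*12 = (15 + I*√2)*12 = 180 + 12*I*√2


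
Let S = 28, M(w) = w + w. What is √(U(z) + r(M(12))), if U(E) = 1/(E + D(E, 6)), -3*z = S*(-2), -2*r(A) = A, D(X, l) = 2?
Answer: I*√45942/62 ≈ 3.4571*I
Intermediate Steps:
M(w) = 2*w
r(A) = -A/2
z = 56/3 (z = -28*(-2)/3 = -⅓*(-56) = 56/3 ≈ 18.667)
U(E) = 1/(2 + E) (U(E) = 1/(E + 2) = 1/(2 + E))
√(U(z) + r(M(12))) = √(1/(2 + 56/3) - 12) = √(1/(62/3) - ½*24) = √(3/62 - 12) = √(-741/62) = I*√45942/62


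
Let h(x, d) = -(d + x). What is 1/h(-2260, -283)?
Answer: 1/2543 ≈ 0.00039324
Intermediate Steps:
h(x, d) = -d - x
1/h(-2260, -283) = 1/(-1*(-283) - 1*(-2260)) = 1/(283 + 2260) = 1/2543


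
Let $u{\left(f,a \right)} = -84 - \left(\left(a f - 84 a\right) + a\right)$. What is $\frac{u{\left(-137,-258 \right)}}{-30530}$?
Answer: $\frac{28422}{15265} \approx 1.8619$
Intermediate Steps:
$u{\left(f,a \right)} = -84 + 83 a - a f$ ($u{\left(f,a \right)} = -84 - \left(\left(- 84 a + a f\right) + a\right) = -84 - \left(- 83 a + a f\right) = -84 + 83 a - a f$)
$\frac{u{\left(-137,-258 \right)}}{-30530} = \frac{-84 + 83 \left(-258\right) - \left(-258\right) \left(-137\right)}{-30530} = \left(-84 - 21414 - 35346\right) \left(- \frac{1}{30530}\right) = \left(-56844\right) \left(- \frac{1}{30530}\right) = \frac{28422}{15265}$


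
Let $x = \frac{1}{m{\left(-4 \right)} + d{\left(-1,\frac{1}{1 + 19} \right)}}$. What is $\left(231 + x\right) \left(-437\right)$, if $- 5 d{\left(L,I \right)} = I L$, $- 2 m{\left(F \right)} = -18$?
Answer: $- \frac{90996947}{901} \approx -1.01 \cdot 10^{5}$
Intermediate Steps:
$m{\left(F \right)} = 9$ ($m{\left(F \right)} = \left(- \frac{1}{2}\right) \left(-18\right) = 9$)
$d{\left(L,I \right)} = - \frac{I L}{5}$
$x = \frac{100}{901}$ ($x = \frac{1}{9 - \frac{1}{5} \frac{1}{1 + 19} \left(-1\right)} = \frac{1}{9 - \frac{1}{5} \cdot \frac{1}{20} \left(-1\right)} = \frac{1}{9 - \frac{1}{100} \left(-1\right)} = \frac{1}{9 + \frac{1}{100}} = \frac{1}{\frac{901}{100}} = \frac{100}{901} \approx 0.11099$)
$\left(231 + x\right) \left(-437\right) = \left(231 + \frac{100}{901}\right) \left(-437\right) = \frac{208231}{901} \left(-437\right) = - \frac{90996947}{901}$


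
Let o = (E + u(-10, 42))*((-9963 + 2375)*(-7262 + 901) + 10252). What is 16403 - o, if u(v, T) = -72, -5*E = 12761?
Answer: 126689884387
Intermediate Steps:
E = -12761/5 (E = -⅕*12761 = -12761/5 ≈ -2552.2)
o = -126689867984 (o = (-12761/5 - 72)*((-9963 + 2375)*(-7262 + 901) + 10252) = -13121*(-7588*(-6361) + 10252)/5 = -13121*(48267268 + 10252)/5 = -13121/5*48277520 = -126689867984)
16403 - o = 16403 - 1*(-126689867984) = 16403 + 126689867984 = 126689884387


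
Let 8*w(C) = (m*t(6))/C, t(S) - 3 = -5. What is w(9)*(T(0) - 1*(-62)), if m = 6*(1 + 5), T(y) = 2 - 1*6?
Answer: -58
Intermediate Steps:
T(y) = -4 (T(y) = 2 - 6 = -4)
t(S) = -2 (t(S) = 3 - 5 = -2)
m = 36 (m = 6*6 = 36)
w(C) = -9/C (w(C) = ((36*(-2))/C)/8 = (-72/C)/8 = -9/C)
w(9)*(T(0) - 1*(-62)) = (-9/9)*(-4 - 1*(-62)) = (-9*⅑)*(-4 + 62) = -1*58 = -58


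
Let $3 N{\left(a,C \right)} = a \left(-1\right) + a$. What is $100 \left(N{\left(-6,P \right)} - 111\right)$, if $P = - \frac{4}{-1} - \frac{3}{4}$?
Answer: $-11100$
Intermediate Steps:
$P = \frac{13}{4}$ ($P = \left(-4\right) \left(-1\right) - \frac{3}{4} = 4 - \frac{3}{4} = \frac{13}{4} \approx 3.25$)
$N{\left(a,C \right)} = 0$ ($N{\left(a,C \right)} = \frac{a \left(-1\right) + a}{3} = \frac{- a + a}{3} = \frac{1}{3} \cdot 0 = 0$)
$100 \left(N{\left(-6,P \right)} - 111\right) = 100 \left(0 - 111\right) = 100 \left(-111\right) = -11100$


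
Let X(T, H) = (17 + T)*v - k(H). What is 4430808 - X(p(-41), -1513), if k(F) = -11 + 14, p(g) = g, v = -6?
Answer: 4430667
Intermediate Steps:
k(F) = 3
X(T, H) = -105 - 6*T (X(T, H) = (17 + T)*(-6) - 1*3 = (-102 - 6*T) - 3 = -105 - 6*T)
4430808 - X(p(-41), -1513) = 4430808 - (-105 - 6*(-41)) = 4430808 - (-105 + 246) = 4430808 - 1*141 = 4430808 - 141 = 4430667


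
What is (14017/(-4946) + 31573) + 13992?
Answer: 225350473/4946 ≈ 45562.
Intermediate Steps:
(14017/(-4946) + 31573) + 13992 = (14017*(-1/4946) + 31573) + 13992 = (-14017/4946 + 31573) + 13992 = 156146041/4946 + 13992 = 225350473/4946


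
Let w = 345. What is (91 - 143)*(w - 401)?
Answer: 2912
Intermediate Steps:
(91 - 143)*(w - 401) = (91 - 143)*(345 - 401) = -52*(-56) = 2912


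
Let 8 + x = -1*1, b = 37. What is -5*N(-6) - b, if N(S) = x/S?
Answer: -89/2 ≈ -44.500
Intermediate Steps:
x = -9 (x = -8 - 1*1 = -8 - 1 = -9)
N(S) = -9/S
-5*N(-6) - b = -(-45)/(-6) - 1*37 = -(-45)*(-1)/6 - 37 = -5*3/2 - 37 = -15/2 - 37 = -89/2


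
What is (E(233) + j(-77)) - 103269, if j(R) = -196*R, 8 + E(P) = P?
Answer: -87952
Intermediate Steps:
E(P) = -8 + P
(E(233) + j(-77)) - 103269 = ((-8 + 233) - 196*(-77)) - 103269 = (225 + 15092) - 103269 = 15317 - 103269 = -87952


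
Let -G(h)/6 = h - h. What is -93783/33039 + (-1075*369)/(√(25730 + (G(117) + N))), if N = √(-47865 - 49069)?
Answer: -31261/11013 - 396675/√(25730 + I*√96934) ≈ -2475.7 + 14.96*I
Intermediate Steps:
G(h) = 0 (G(h) = -6*(h - h) = -6*0 = 0)
N = I*√96934 (N = √(-96934) = I*√96934 ≈ 311.34*I)
-93783/33039 + (-1075*369)/(√(25730 + (G(117) + N))) = -93783/33039 + (-1075*369)/(√(25730 + (0 + I*√96934))) = -93783*1/33039 - 396675/√(25730 + I*√96934) = -31261/11013 - 396675/√(25730 + I*√96934)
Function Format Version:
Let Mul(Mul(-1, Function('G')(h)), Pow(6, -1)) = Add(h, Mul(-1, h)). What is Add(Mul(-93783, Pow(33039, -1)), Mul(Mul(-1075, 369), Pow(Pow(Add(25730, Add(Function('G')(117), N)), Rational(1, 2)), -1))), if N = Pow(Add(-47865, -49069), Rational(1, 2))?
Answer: Add(Rational(-31261, 11013), Mul(-396675, Pow(Add(25730, Mul(I, Pow(96934, Rational(1, 2)))), Rational(-1, 2)))) ≈ Add(-2475.7, Mul(14.960, I))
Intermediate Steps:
Function('G')(h) = 0 (Function('G')(h) = Mul(-6, Add(h, Mul(-1, h))) = Mul(-6, 0) = 0)
N = Mul(I, Pow(96934, Rational(1, 2))) (N = Pow(-96934, Rational(1, 2)) = Mul(I, Pow(96934, Rational(1, 2))) ≈ Mul(311.34, I))
Add(Mul(-93783, Pow(33039, -1)), Mul(Mul(-1075, 369), Pow(Pow(Add(25730, Add(Function('G')(117), N)), Rational(1, 2)), -1))) = Add(Mul(-93783, Pow(33039, -1)), Mul(Mul(-1075, 369), Pow(Pow(Add(25730, Add(0, Mul(I, Pow(96934, Rational(1, 2))))), Rational(1, 2)), -1))) = Add(Mul(-93783, Rational(1, 33039)), Mul(-396675, Pow(Pow(Add(25730, Mul(I, Pow(96934, Rational(1, 2)))), Rational(1, 2)), -1))) = Add(Rational(-31261, 11013), Mul(-396675, Pow(Add(25730, Mul(I, Pow(96934, Rational(1, 2)))), Rational(-1, 2))))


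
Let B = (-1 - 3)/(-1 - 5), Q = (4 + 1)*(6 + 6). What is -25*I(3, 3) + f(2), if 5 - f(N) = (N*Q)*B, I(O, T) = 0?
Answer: -75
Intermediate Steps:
Q = 60 (Q = 5*12 = 60)
B = ⅔ (B = -4/(-6) = -4*(-⅙) = ⅔ ≈ 0.66667)
f(N) = 5 - 40*N (f(N) = 5 - N*60*2/3 = 5 - 60*N*2/3 = 5 - 40*N)
-25*I(3, 3) + f(2) = -25*0 + (5 - 40*2) = 0 + (5 - 80) = 0 - 75 = -75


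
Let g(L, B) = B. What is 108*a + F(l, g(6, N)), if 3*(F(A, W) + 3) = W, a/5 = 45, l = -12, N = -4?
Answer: 72887/3 ≈ 24296.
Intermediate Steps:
a = 225 (a = 5*45 = 225)
F(A, W) = -3 + W/3
108*a + F(l, g(6, N)) = 108*225 + (-3 + (1/3)*(-4)) = 24300 + (-3 - 4/3) = 24300 - 13/3 = 72887/3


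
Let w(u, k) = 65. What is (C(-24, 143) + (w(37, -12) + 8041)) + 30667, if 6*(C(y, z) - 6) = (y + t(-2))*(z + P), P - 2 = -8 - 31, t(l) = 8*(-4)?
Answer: 113369/3 ≈ 37790.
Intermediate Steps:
t(l) = -32
P = -37 (P = 2 + (-8 - 31) = 2 - 39 = -37)
C(y, z) = 6 + (-37 + z)*(-32 + y)/6 (C(y, z) = 6 + ((y - 32)*(z - 37))/6 = 6 + ((-32 + y)*(-37 + z))/6 = 6 + ((-37 + z)*(-32 + y))/6 = 6 + (-37 + z)*(-32 + y)/6)
(C(-24, 143) + (w(37, -12) + 8041)) + 30667 = ((610/3 - 37/6*(-24) - 16/3*143 + (⅙)*(-24)*143) + (65 + 8041)) + 30667 = ((610/3 + 148 - 2288/3 - 572) + 8106) + 30667 = (-2950/3 + 8106) + 30667 = 21368/3 + 30667 = 113369/3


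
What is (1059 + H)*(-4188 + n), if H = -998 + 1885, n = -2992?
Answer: -13972280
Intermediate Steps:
H = 887
(1059 + H)*(-4188 + n) = (1059 + 887)*(-4188 - 2992) = 1946*(-7180) = -13972280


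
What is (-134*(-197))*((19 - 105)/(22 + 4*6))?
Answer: -1135114/23 ≈ -49353.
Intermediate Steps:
(-134*(-197))*((19 - 105)/(22 + 4*6)) = 26398*(-86/(22 + 24)) = 26398*(-86/46) = 26398*(-86*1/46) = 26398*(-43/23) = -1135114/23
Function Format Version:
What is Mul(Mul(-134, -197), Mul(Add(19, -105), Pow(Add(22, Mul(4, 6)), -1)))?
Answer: Rational(-1135114, 23) ≈ -49353.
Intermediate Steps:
Mul(Mul(-134, -197), Mul(Add(19, -105), Pow(Add(22, Mul(4, 6)), -1))) = Mul(26398, Mul(-86, Pow(Add(22, 24), -1))) = Mul(26398, Mul(-86, Pow(46, -1))) = Mul(26398, Mul(-86, Rational(1, 46))) = Mul(26398, Rational(-43, 23)) = Rational(-1135114, 23)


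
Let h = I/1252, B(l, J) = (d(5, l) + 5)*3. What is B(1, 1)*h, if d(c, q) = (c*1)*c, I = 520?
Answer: 11700/313 ≈ 37.380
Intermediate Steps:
d(c, q) = c² (d(c, q) = c*c = c²)
B(l, J) = 90 (B(l, J) = (5² + 5)*3 = (25 + 5)*3 = 30*3 = 90)
h = 130/313 (h = 520/1252 = 520*(1/1252) = 130/313 ≈ 0.41534)
B(1, 1)*h = 90*(130/313) = 11700/313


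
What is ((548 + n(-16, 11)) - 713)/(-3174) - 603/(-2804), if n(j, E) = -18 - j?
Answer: 1191095/4449948 ≈ 0.26766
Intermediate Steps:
((548 + n(-16, 11)) - 713)/(-3174) - 603/(-2804) = ((548 + (-18 - 1*(-16))) - 713)/(-3174) - 603/(-2804) = ((548 + (-18 + 16)) - 713)*(-1/3174) - 603*(-1/2804) = ((548 - 2) - 713)*(-1/3174) + 603/2804 = (546 - 713)*(-1/3174) + 603/2804 = -167*(-1/3174) + 603/2804 = 167/3174 + 603/2804 = 1191095/4449948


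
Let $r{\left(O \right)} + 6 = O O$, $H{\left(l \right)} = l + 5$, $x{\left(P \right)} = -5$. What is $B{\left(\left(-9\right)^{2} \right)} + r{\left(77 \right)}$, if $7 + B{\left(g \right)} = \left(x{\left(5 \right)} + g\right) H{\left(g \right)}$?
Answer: $12452$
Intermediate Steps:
$H{\left(l \right)} = 5 + l$
$r{\left(O \right)} = -6 + O^{2}$ ($r{\left(O \right)} = -6 + O O = -6 + O^{2}$)
$B{\left(g \right)} = -7 + \left(-5 + g\right) \left(5 + g\right)$
$B{\left(\left(-9\right)^{2} \right)} + r{\left(77 \right)} = \left(-32 + \left(\left(-9\right)^{2}\right)^{2}\right) - \left(6 - 77^{2}\right) = \left(-32 + 81^{2}\right) + \left(-6 + 5929\right) = \left(-32 + 6561\right) + 5923 = 6529 + 5923 = 12452$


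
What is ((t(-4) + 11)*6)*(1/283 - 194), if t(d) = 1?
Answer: -3952872/283 ≈ -13968.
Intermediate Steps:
((t(-4) + 11)*6)*(1/283 - 194) = ((1 + 11)*6)*(1/283 - 194) = (12*6)*(1/283 - 194) = 72*(-54901/283) = -3952872/283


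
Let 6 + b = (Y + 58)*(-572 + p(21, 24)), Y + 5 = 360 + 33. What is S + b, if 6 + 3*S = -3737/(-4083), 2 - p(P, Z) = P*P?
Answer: -5523241849/12249 ≈ -4.5091e+5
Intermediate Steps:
Y = 388 (Y = -5 + (360 + 33) = -5 + 393 = 388)
p(P, Z) = 2 - P² (p(P, Z) = 2 - P*P = 2 - P²)
b = -450912 (b = -6 + (388 + 58)*(-572 + (2 - 1*21²)) = -6 + 446*(-572 + (2 - 1*441)) = -6 + 446*(-572 + (2 - 441)) = -6 + 446*(-572 - 439) = -6 + 446*(-1011) = -6 - 450906 = -450912)
S = -20761/12249 (S = -2 + (-3737/(-4083))/3 = -2 + (-3737*(-1/4083))/3 = -2 + (⅓)*(3737/4083) = -2 + 3737/12249 = -20761/12249 ≈ -1.6949)
S + b = -20761/12249 - 450912 = -5523241849/12249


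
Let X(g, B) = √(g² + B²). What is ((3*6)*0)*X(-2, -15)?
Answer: 0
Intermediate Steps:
X(g, B) = √(B² + g²)
((3*6)*0)*X(-2, -15) = ((3*6)*0)*√((-15)² + (-2)²) = (18*0)*√(225 + 4) = 0*√229 = 0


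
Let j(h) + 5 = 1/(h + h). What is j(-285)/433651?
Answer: -2851/247181070 ≈ -1.1534e-5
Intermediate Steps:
j(h) = -5 + 1/(2*h) (j(h) = -5 + 1/(h + h) = -5 + 1/(2*h))
j(-285)/433651 = (-5 + (1/2)/(-285))/433651 = (-5 + (1/2)*(-1/285))*(1/433651) = (-5 - 1/570)*(1/433651) = -2851/570*1/433651 = -2851/247181070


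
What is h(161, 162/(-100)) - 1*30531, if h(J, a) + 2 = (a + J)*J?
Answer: -243641/50 ≈ -4872.8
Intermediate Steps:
h(J, a) = -2 + J*(J + a) (h(J, a) = -2 + (a + J)*J = -2 + (J + a)*J = -2 + J*(J + a))
h(161, 162/(-100)) - 1*30531 = (-2 + 161² + 161*(162/(-100))) - 1*30531 = (-2 + 25921 + 161*(162*(-1/100))) - 30531 = (-2 + 25921 + 161*(-81/50)) - 30531 = (-2 + 25921 - 13041/50) - 30531 = 1282909/50 - 30531 = -243641/50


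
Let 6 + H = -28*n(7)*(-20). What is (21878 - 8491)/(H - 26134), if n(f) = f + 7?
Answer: -13387/18300 ≈ -0.73153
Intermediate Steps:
n(f) = 7 + f
H = 7834 (H = -6 - 28*(7 + 7)*(-20) = -6 - 28*14*(-20) = -6 - 392*(-20) = -6 + 7840 = 7834)
(21878 - 8491)/(H - 26134) = (21878 - 8491)/(7834 - 26134) = 13387/(-18300) = 13387*(-1/18300) = -13387/18300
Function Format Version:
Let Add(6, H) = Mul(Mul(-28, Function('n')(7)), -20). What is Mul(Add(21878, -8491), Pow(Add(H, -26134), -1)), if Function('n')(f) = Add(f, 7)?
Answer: Rational(-13387, 18300) ≈ -0.73153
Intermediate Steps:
Function('n')(f) = Add(7, f)
H = 7834 (H = Add(-6, Mul(Mul(-28, Add(7, 7)), -20)) = Add(-6, Mul(Mul(-28, 14), -20)) = Add(-6, Mul(-392, -20)) = Add(-6, 7840) = 7834)
Mul(Add(21878, -8491), Pow(Add(H, -26134), -1)) = Mul(Add(21878, -8491), Pow(Add(7834, -26134), -1)) = Mul(13387, Pow(-18300, -1)) = Mul(13387, Rational(-1, 18300)) = Rational(-13387, 18300)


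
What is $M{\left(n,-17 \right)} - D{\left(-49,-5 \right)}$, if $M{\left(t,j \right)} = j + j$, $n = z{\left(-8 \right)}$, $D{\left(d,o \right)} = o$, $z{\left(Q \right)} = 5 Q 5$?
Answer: $-29$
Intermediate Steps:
$z{\left(Q \right)} = 25 Q$
$n = -200$ ($n = 25 \left(-8\right) = -200$)
$M{\left(t,j \right)} = 2 j$
$M{\left(n,-17 \right)} - D{\left(-49,-5 \right)} = 2 \left(-17\right) - -5 = -34 + 5 = -29$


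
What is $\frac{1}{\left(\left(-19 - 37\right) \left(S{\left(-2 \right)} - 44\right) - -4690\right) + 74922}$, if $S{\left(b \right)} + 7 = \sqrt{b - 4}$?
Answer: $\frac{20617}{1700247460} + \frac{7 i \sqrt{6}}{850123730} \approx 1.2126 \cdot 10^{-5} + 2.0169 \cdot 10^{-8} i$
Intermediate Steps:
$S{\left(b \right)} = -7 + \sqrt{-4 + b}$ ($S{\left(b \right)} = -7 + \sqrt{b - 4} = -7 + \sqrt{-4 + b}$)
$\frac{1}{\left(\left(-19 - 37\right) \left(S{\left(-2 \right)} - 44\right) - -4690\right) + 74922} = \frac{1}{\left(\left(-19 - 37\right) \left(\left(-7 + \sqrt{-4 - 2}\right) - 44\right) - -4690\right) + 74922} = \frac{1}{\left(- 56 \left(\left(-7 + \sqrt{-6}\right) - 44\right) + 4690\right) + 74922} = \frac{1}{\left(- 56 \left(\left(-7 + i \sqrt{6}\right) - 44\right) + 4690\right) + 74922} = \frac{1}{\left(- 56 \left(-51 + i \sqrt{6}\right) + 4690\right) + 74922} = \frac{1}{\left(\left(2856 - 56 i \sqrt{6}\right) + 4690\right) + 74922} = \frac{1}{\left(7546 - 56 i \sqrt{6}\right) + 74922} = \frac{1}{82468 - 56 i \sqrt{6}}$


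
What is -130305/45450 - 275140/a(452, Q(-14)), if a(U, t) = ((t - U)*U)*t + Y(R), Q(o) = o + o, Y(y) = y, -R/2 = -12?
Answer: -1116799276/383478315 ≈ -2.9123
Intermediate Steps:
R = 24 (R = -2*(-12) = 24)
Q(o) = 2*o
a(U, t) = 24 + U*t*(t - U) (a(U, t) = ((t - U)*U)*t + 24 = (U*(t - U))*t + 24 = U*t*(t - U) + 24 = 24 + U*t*(t - U))
-130305/45450 - 275140/a(452, Q(-14)) = -130305/45450 - 275140/(24 + 452*(2*(-14))² - 1*2*(-14)*452²) = -130305*1/45450 - 275140/(24 + 452*(-28)² - 1*(-28)*204304) = -8687/3030 - 275140/(24 + 452*784 + 5720512) = -8687/3030 - 275140/(24 + 354368 + 5720512) = -8687/3030 - 275140/6074904 = -8687/3030 - 275140*1/6074904 = -8687/3030 - 68785/1518726 = -1116799276/383478315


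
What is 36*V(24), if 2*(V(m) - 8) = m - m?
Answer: 288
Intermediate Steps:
V(m) = 8 (V(m) = 8 + (m - m)/2 = 8 + (½)*0 = 8 + 0 = 8)
36*V(24) = 36*8 = 288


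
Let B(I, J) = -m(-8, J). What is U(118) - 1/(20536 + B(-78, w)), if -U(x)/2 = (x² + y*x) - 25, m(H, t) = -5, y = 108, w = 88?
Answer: -1094547727/20541 ≈ -53286.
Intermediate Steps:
B(I, J) = 5 (B(I, J) = -1*(-5) = 5)
U(x) = 50 - 216*x - 2*x² (U(x) = -2*((x² + 108*x) - 25) = -2*(-25 + x² + 108*x) = 50 - 216*x - 2*x²)
U(118) - 1/(20536 + B(-78, w)) = (50 - 216*118 - 2*118²) - 1/(20536 + 5) = (50 - 25488 - 2*13924) - 1/20541 = (50 - 25488 - 27848) - 1*1/20541 = -53286 - 1/20541 = -1094547727/20541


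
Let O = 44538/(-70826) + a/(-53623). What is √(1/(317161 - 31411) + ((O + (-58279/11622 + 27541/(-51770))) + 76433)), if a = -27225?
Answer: √59510716833249857265858964904124250026197830/27904435434925189350 ≈ 276.46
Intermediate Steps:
O = -230011662/1898951299 (O = 44538/(-70826) - 27225/(-53623) = 44538*(-1/70826) - 27225*(-1/53623) = -22269/35413 + 27225/53623 = -230011662/1898951299 ≈ -0.12113)
√(1/(317161 - 31411) + ((O + (-58279/11622 + 27541/(-51770))) + 76433)) = √(1/(317161 - 31411) + ((-230011662/1898951299 + (-58279/11622 + 27541/(-51770))) + 76433)) = √(1/285750 + ((-230011662/1898951299 + (-58279*1/11622 + 27541*(-1/51770))) + 76433)) = √(1/285750 + ((-230011662/1898951299 + (-4483/894 - 27541/51770)) + 76433)) = √(1/285750 + ((-230011662/1898951299 - 64176641/11570595) + 76433)) = √(1/285750 + (-124529687578685549/21971996405452905 + 76433)) = √(1/285750 + 1679261071570403202316/21971996405452905) = √(31989923414880980764483327/418566531523877840250) = √59510716833249857265858964904124250026197830/27904435434925189350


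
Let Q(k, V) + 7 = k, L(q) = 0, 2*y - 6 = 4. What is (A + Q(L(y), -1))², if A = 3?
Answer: 16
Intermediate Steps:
y = 5 (y = 3 + (½)*4 = 3 + 2 = 5)
Q(k, V) = -7 + k
(A + Q(L(y), -1))² = (3 + (-7 + 0))² = (3 - 7)² = (-4)² = 16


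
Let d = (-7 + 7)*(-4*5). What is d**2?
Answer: 0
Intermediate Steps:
d = 0 (d = 0*(-20) = 0)
d**2 = 0**2 = 0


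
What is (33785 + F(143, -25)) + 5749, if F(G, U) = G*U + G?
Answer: 36102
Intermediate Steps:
F(G, U) = G + G*U
(33785 + F(143, -25)) + 5749 = (33785 + 143*(1 - 25)) + 5749 = (33785 + 143*(-24)) + 5749 = (33785 - 3432) + 5749 = 30353 + 5749 = 36102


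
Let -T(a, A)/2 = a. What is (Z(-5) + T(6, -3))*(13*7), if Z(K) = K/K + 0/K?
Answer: -1001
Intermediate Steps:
T(a, A) = -2*a
Z(K) = 1 (Z(K) = 1 + 0 = 1)
(Z(-5) + T(6, -3))*(13*7) = (1 - 2*6)*(13*7) = (1 - 12)*91 = -11*91 = -1001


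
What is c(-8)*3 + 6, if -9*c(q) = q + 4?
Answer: 22/3 ≈ 7.3333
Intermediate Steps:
c(q) = -4/9 - q/9 (c(q) = -(q + 4)/9 = -(4 + q)/9 = -4/9 - q/9)
c(-8)*3 + 6 = (-4/9 - 1/9*(-8))*3 + 6 = (-4/9 + 8/9)*3 + 6 = (4/9)*3 + 6 = 4/3 + 6 = 22/3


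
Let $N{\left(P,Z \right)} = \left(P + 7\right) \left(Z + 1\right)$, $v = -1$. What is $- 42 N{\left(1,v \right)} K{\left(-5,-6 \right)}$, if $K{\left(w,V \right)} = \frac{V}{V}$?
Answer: $0$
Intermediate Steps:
$K{\left(w,V \right)} = 1$
$N{\left(P,Z \right)} = \left(1 + Z\right) \left(7 + P\right)$ ($N{\left(P,Z \right)} = \left(7 + P\right) \left(1 + Z\right) = \left(1 + Z\right) \left(7 + P\right)$)
$- 42 N{\left(1,v \right)} K{\left(-5,-6 \right)} = - 42 \left(7 + 1 + 7 \left(-1\right) + 1 \left(-1\right)\right) 1 = - 42 \left(7 + 1 - 7 - 1\right) 1 = \left(-42\right) 0 \cdot 1 = 0 \cdot 1 = 0$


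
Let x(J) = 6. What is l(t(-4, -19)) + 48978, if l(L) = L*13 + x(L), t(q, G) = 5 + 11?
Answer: 49192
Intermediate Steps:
t(q, G) = 16
l(L) = 6 + 13*L (l(L) = L*13 + 6 = 13*L + 6 = 6 + 13*L)
l(t(-4, -19)) + 48978 = (6 + 13*16) + 48978 = (6 + 208) + 48978 = 214 + 48978 = 49192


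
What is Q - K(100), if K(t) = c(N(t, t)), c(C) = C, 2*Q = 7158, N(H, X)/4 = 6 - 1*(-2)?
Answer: 3547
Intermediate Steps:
N(H, X) = 32 (N(H, X) = 4*(6 - 1*(-2)) = 4*(6 + 2) = 4*8 = 32)
Q = 3579 (Q = (½)*7158 = 3579)
K(t) = 32
Q - K(100) = 3579 - 1*32 = 3579 - 32 = 3547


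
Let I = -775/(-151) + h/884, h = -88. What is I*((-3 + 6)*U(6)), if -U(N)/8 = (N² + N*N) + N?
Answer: -24185232/2567 ≈ -9421.6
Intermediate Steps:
U(N) = -16*N² - 8*N (U(N) = -8*((N² + N*N) + N) = -8*((N² + N²) + N) = -8*(2*N² + N) = -8*(N + 2*N²) = -16*N² - 8*N)
I = 167953/33371 (I = -775/(-151) - 88/884 = -775*(-1/151) - 88*1/884 = 775/151 - 22/221 = 167953/33371 ≈ 5.0329)
I*((-3 + 6)*U(6)) = 167953*((-3 + 6)*(-8*6*(1 + 2*6)))/33371 = 167953*(3*(-8*6*(1 + 12)))/33371 = 167953*(3*(-8*6*13))/33371 = 167953*(3*(-624))/33371 = (167953/33371)*(-1872) = -24185232/2567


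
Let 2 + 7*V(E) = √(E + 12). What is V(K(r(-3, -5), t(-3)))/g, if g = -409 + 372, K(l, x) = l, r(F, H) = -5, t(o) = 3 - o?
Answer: 2/259 - √7/259 ≈ -0.0024932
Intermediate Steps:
g = -37
V(E) = -2/7 + √(12 + E)/7 (V(E) = -2/7 + √(E + 12)/7 = -2/7 + √(12 + E)/7)
V(K(r(-3, -5), t(-3)))/g = (-2/7 + √(12 - 5)/7)/(-37) = (-2/7 + √7/7)*(-1/37) = 2/259 - √7/259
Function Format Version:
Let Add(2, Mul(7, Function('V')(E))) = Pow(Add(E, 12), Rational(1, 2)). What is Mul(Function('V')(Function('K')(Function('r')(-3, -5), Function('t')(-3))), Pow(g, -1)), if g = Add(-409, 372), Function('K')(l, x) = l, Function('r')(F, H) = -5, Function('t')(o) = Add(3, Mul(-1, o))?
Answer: Add(Rational(2, 259), Mul(Rational(-1, 259), Pow(7, Rational(1, 2)))) ≈ -0.0024932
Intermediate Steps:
g = -37
Function('V')(E) = Add(Rational(-2, 7), Mul(Rational(1, 7), Pow(Add(12, E), Rational(1, 2)))) (Function('V')(E) = Add(Rational(-2, 7), Mul(Rational(1, 7), Pow(Add(E, 12), Rational(1, 2)))) = Add(Rational(-2, 7), Mul(Rational(1, 7), Pow(Add(12, E), Rational(1, 2)))))
Mul(Function('V')(Function('K')(Function('r')(-3, -5), Function('t')(-3))), Pow(g, -1)) = Mul(Add(Rational(-2, 7), Mul(Rational(1, 7), Pow(Add(12, -5), Rational(1, 2)))), Pow(-37, -1)) = Mul(Add(Rational(-2, 7), Mul(Rational(1, 7), Pow(7, Rational(1, 2)))), Rational(-1, 37)) = Add(Rational(2, 259), Mul(Rational(-1, 259), Pow(7, Rational(1, 2))))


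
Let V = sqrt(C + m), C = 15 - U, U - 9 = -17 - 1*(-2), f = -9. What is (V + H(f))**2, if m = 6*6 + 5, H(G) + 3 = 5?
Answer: (2 + sqrt(62))**2 ≈ 97.496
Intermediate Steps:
U = -6 (U = 9 + (-17 - 1*(-2)) = 9 + (-17 + 2) = 9 - 15 = -6)
H(G) = 2 (H(G) = -3 + 5 = 2)
m = 41 (m = 36 + 5 = 41)
C = 21 (C = 15 - 1*(-6) = 15 + 6 = 21)
V = sqrt(62) (V = sqrt(21 + 41) = sqrt(62) ≈ 7.8740)
(V + H(f))**2 = (sqrt(62) + 2)**2 = (2 + sqrt(62))**2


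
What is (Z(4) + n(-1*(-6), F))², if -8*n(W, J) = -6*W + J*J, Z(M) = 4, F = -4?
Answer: 169/4 ≈ 42.250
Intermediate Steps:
n(W, J) = -J²/8 + 3*W/4 (n(W, J) = -(-6*W + J*J)/8 = -(-6*W + J²)/8 = -(J² - 6*W)/8 = -J²/8 + 3*W/4)
(Z(4) + n(-1*(-6), F))² = (4 + (-⅛*(-4)² + 3*(-1*(-6))/4))² = (4 + (-⅛*16 + (¾)*6))² = (4 + (-2 + 9/2))² = (4 + 5/2)² = (13/2)² = 169/4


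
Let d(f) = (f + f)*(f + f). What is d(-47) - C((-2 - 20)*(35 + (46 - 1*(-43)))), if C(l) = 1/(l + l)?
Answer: 48209217/5456 ≈ 8836.0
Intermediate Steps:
d(f) = 4*f² (d(f) = (2*f)*(2*f) = 4*f²)
C(l) = 1/(2*l)
d(-47) - C((-2 - 20)*(35 + (46 - 1*(-43)))) = 4*(-47)² - 1/(2*((-2 - 20)*(35 + (46 - 1*(-43))))) = 4*2209 - 1/(2*((-22*(35 + (46 + 43))))) = 8836 - 1/(2*((-22*(35 + 89)))) = 8836 - 1/(2*((-22*124))) = 8836 - 1/(2*(-2728)) = 8836 - (-1)/(2*2728) = 8836 - 1*(-1/5456) = 8836 + 1/5456 = 48209217/5456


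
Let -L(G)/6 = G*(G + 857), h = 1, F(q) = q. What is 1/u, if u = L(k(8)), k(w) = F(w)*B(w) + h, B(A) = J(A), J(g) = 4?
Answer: -1/176220 ≈ -5.6747e-6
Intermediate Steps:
B(A) = 4
k(w) = 1 + 4*w (k(w) = w*4 + 1 = 4*w + 1 = 1 + 4*w)
L(G) = -6*G*(857 + G) (L(G) = -6*G*(G + 857) = -6*G*(857 + G))
u = -176220 (u = -6*(1 + 4*8)*(857 + (1 + 4*8)) = -6*(1 + 32)*(857 + (1 + 32)) = -6*33*(857 + 33) = -6*33*890 = -176220)
1/u = 1/(-176220) = -1/176220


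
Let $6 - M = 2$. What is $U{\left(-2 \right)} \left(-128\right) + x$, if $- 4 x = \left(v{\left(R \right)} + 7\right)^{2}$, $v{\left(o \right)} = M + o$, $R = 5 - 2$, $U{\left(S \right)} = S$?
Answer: $207$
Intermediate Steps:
$M = 4$ ($M = 6 - 2 = 4$)
$R = 3$
$v{\left(o \right)} = 4 + o$
$x = -49$ ($x = - \frac{\left(\left(4 + 3\right) + 7\right)^{2}}{4} = - \frac{\left(7 + 7\right)^{2}}{4} = - \frac{14^{2}}{4} = \left(- \frac{1}{4}\right) 196 = -49$)
$U{\left(-2 \right)} \left(-128\right) + x = \left(-2\right) \left(-128\right) - 49 = 256 - 49 = 207$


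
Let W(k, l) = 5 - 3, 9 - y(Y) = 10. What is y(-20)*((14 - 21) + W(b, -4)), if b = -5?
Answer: 5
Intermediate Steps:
y(Y) = -1 (y(Y) = 9 - 1*10 = 9 - 10 = -1)
W(k, l) = 2
y(-20)*((14 - 21) + W(b, -4)) = -((14 - 21) + 2) = -(-7 + 2) = -1*(-5) = 5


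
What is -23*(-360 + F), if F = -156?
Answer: 11868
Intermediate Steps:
-23*(-360 + F) = -23*(-360 - 156) = -23*(-516) = 11868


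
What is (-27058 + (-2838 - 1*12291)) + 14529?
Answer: -27658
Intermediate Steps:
(-27058 + (-2838 - 1*12291)) + 14529 = (-27058 + (-2838 - 12291)) + 14529 = (-27058 - 15129) + 14529 = -42187 + 14529 = -27658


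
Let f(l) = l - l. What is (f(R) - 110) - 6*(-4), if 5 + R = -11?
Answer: -86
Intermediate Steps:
R = -16 (R = -5 - 11 = -16)
f(l) = 0
(f(R) - 110) - 6*(-4) = (0 - 110) - 6*(-4) = -110 + 24 = -86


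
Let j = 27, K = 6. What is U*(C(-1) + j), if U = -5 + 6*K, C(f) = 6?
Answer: 1023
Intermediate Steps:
U = 31 (U = -5 + 6*6 = -5 + 36 = 31)
U*(C(-1) + j) = 31*(6 + 27) = 31*33 = 1023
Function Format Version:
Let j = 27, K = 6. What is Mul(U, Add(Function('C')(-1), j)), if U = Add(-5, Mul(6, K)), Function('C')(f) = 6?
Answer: 1023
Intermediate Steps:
U = 31 (U = Add(-5, Mul(6, 6)) = Add(-5, 36) = 31)
Mul(U, Add(Function('C')(-1), j)) = Mul(31, Add(6, 27)) = Mul(31, 33) = 1023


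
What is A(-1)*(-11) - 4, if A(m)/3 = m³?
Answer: 29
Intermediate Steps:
A(m) = 3*m³
A(-1)*(-11) - 4 = (3*(-1)³)*(-11) - 4 = (3*(-1))*(-11) - 4 = -3*(-11) - 4 = 33 - 4 = 29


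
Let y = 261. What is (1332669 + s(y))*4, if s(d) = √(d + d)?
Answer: 5330676 + 12*√58 ≈ 5.3308e+6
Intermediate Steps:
s(d) = √2*√d (s(d) = √(2*d) = √2*√d)
(1332669 + s(y))*4 = (1332669 + √2*√261)*4 = (1332669 + √2*(3*√29))*4 = (1332669 + 3*√58)*4 = 5330676 + 12*√58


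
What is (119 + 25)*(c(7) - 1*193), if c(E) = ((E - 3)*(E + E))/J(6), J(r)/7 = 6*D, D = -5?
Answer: -139152/5 ≈ -27830.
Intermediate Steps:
J(r) = -210 (J(r) = 7*(6*(-5)) = 7*(-30) = -210)
c(E) = -E*(-3 + E)/105 (c(E) = ((E - 3)*(E + E))/(-210) = ((-3 + E)*(2*E))*(-1/210) = (2*E*(-3 + E))*(-1/210) = -E*(-3 + E)/105)
(119 + 25)*(c(7) - 1*193) = (119 + 25)*((1/105)*7*(3 - 1*7) - 1*193) = 144*((1/105)*7*(3 - 7) - 193) = 144*((1/105)*7*(-4) - 193) = 144*(-4/15 - 193) = 144*(-2899/15) = -139152/5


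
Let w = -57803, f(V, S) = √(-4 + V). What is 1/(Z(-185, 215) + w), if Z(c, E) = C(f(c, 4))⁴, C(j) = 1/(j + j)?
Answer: -571536/33036495407 ≈ -1.7300e-5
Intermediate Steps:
C(j) = 1/(2*j)
Z(c, E) = 1/(16*(-4 + c)²) (Z(c, E) = (1/(2*(√(-4 + c))))⁴ = (1/(2*√(-4 + c)))⁴ = 1/(16*(-4 + c)²))
1/(Z(-185, 215) + w) = 1/(1/(16*(-4 - 185)²) - 57803) = 1/((1/16)/(-189)² - 57803) = 1/((1/16)*(1/35721) - 57803) = 1/(1/571536 - 57803) = 1/(-33036495407/571536) = -571536/33036495407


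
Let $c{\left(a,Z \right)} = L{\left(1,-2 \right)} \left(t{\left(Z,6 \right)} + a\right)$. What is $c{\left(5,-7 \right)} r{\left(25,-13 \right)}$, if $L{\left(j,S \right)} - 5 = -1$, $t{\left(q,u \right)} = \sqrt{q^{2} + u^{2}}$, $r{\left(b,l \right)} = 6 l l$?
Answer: $20280 + 4056 \sqrt{85} \approx 57675.0$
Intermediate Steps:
$r{\left(b,l \right)} = 6 l^{2}$
$L{\left(j,S \right)} = 4$ ($L{\left(j,S \right)} = 5 - 1 = 4$)
$c{\left(a,Z \right)} = 4 a + 4 \sqrt{36 + Z^{2}}$ ($c{\left(a,Z \right)} = 4 \left(\sqrt{Z^{2} + 6^{2}} + a\right) = 4 \left(\sqrt{Z^{2} + 36} + a\right) = 4 \left(\sqrt{36 + Z^{2}} + a\right) = 4 \left(a + \sqrt{36 + Z^{2}}\right) = 4 a + 4 \sqrt{36 + Z^{2}}$)
$c{\left(5,-7 \right)} r{\left(25,-13 \right)} = \left(4 \cdot 5 + 4 \sqrt{36 + \left(-7\right)^{2}}\right) 6 \left(-13\right)^{2} = \left(20 + 4 \sqrt{36 + 49}\right) 6 \cdot 169 = \left(20 + 4 \sqrt{85}\right) 1014 = 20280 + 4056 \sqrt{85}$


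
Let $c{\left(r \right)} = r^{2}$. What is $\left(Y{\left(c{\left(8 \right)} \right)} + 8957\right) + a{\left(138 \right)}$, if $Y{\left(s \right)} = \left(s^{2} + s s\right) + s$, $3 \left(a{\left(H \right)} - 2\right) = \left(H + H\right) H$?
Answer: $29911$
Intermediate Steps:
$a{\left(H \right)} = 2 + \frac{2 H^{2}}{3}$ ($a{\left(H \right)} = 2 + \frac{\left(H + H\right) H}{3} = 2 + \frac{2 H H}{3} = 2 + \frac{2 H^{2}}{3}$)
$Y{\left(s \right)} = s + 2 s^{2}$ ($Y{\left(s \right)} = \left(s^{2} + s^{2}\right) + s = 2 s^{2} + s = s + 2 s^{2}$)
$\left(Y{\left(c{\left(8 \right)} \right)} + 8957\right) + a{\left(138 \right)} = \left(8^{2} \left(1 + 2 \cdot 8^{2}\right) + 8957\right) + \left(2 + \frac{2 \cdot 138^{2}}{3}\right) = \left(64 \left(1 + 2 \cdot 64\right) + 8957\right) + \left(2 + \frac{2}{3} \cdot 19044\right) = \left(64 \left(1 + 128\right) + 8957\right) + \left(2 + 12696\right) = \left(64 \cdot 129 + 8957\right) + 12698 = \left(8256 + 8957\right) + 12698 = 17213 + 12698 = 29911$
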